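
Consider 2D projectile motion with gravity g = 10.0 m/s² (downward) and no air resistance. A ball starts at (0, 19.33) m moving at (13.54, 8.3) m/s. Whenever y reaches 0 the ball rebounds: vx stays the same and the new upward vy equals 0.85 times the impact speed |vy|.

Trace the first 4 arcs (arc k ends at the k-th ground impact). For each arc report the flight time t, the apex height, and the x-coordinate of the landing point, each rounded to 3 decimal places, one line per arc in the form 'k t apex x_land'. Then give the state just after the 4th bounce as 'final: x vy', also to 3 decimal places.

1 2.964 22.774 40.136
2 3.628 16.455 89.261
3 3.084 11.888 131.018
4 2.621 8.589 166.511
final: 166.511 11.141

Arc 1: start y=19.330, vy=8.300 → t=2.964, apex=22.774, x_land=40.136, impact vy=-21.342
  bounce: vy ← 0.85·21.342 = 18.141
Arc 2: start y=0.000, vy=18.141 → t=3.628, apex=16.455, x_land=89.261, impact vy=-18.141
  bounce: vy ← 0.85·18.141 = 15.420
Arc 3: start y=0.000, vy=15.420 → t=3.084, apex=11.888, x_land=131.018, impact vy=-15.420
  bounce: vy ← 0.85·15.420 = 13.107
Arc 4: start y=0.000, vy=13.107 → t=2.621, apex=8.589, x_land=166.511, impact vy=-13.107
  bounce: vy ← 0.85·13.107 = 11.141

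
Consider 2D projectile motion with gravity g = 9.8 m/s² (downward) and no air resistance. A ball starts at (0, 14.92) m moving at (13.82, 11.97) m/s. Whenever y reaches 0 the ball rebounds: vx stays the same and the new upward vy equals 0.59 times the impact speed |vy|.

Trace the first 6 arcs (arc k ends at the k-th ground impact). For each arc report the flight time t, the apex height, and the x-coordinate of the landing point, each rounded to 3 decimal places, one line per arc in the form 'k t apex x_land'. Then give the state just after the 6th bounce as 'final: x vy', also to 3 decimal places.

1 3.351 22.230 46.316
2 2.513 7.738 81.051
3 1.483 2.694 101.545
4 0.875 0.938 113.636
5 0.516 0.326 120.770
6 0.305 0.114 124.979
final: 124.979 0.880

Arc 1: start y=14.920, vy=11.970 → t=3.351, apex=22.230, x_land=46.316, impact vy=-20.874
  bounce: vy ← 0.59·20.874 = 12.316
Arc 2: start y=0.000, vy=12.316 → t=2.513, apex=7.738, x_land=81.051, impact vy=-12.316
  bounce: vy ← 0.59·12.316 = 7.266
Arc 3: start y=0.000, vy=7.266 → t=1.483, apex=2.694, x_land=101.545, impact vy=-7.266
  bounce: vy ← 0.59·7.266 = 4.287
Arc 4: start y=0.000, vy=4.287 → t=0.875, apex=0.938, x_land=113.636, impact vy=-4.287
  bounce: vy ← 0.59·4.287 = 2.529
Arc 5: start y=0.000, vy=2.529 → t=0.516, apex=0.326, x_land=120.770, impact vy=-2.529
  bounce: vy ← 0.59·2.529 = 1.492
Arc 6: start y=0.000, vy=1.492 → t=0.305, apex=0.114, x_land=124.979, impact vy=-1.492
  bounce: vy ← 0.59·1.492 = 0.880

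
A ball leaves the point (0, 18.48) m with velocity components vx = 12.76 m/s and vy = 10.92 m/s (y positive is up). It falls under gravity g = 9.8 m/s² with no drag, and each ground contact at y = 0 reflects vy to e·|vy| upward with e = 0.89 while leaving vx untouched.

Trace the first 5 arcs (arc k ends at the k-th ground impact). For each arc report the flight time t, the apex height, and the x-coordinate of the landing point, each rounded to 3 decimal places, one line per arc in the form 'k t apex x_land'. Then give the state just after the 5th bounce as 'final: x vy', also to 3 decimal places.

Arc 1: start y=18.480, vy=10.920 → t=3.353, apex=24.564, x_land=42.788, impact vy=-21.942
  bounce: vy ← 0.89·21.942 = 19.528
Arc 2: start y=0.000, vy=19.528 → t=3.985, apex=19.457, x_land=93.641, impact vy=-19.528
  bounce: vy ← 0.89·19.528 = 17.380
Arc 3: start y=0.000, vy=17.380 → t=3.547, apex=15.412, x_land=138.901, impact vy=-17.380
  bounce: vy ← 0.89·17.380 = 15.468
Arc 4: start y=0.000, vy=15.468 → t=3.157, apex=12.208, x_land=179.182, impact vy=-15.468
  bounce: vy ← 0.89·15.468 = 13.767
Arc 5: start y=0.000, vy=13.767 → t=2.810, apex=9.670, x_land=215.033, impact vy=-13.767
  bounce: vy ← 0.89·13.767 = 12.253

1 3.353 24.564 42.788
2 3.985 19.457 93.641
3 3.547 15.412 138.901
4 3.157 12.208 179.182
5 2.810 9.670 215.033
final: 215.033 12.253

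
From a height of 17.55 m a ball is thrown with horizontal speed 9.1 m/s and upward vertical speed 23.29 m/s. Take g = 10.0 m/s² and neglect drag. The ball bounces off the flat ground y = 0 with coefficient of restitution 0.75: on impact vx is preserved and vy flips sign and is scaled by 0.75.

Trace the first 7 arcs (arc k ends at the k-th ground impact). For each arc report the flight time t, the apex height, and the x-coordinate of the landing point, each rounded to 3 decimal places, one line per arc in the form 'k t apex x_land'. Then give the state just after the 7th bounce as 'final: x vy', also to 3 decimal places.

Arc 1: start y=17.550, vy=23.290 → t=5.318, apex=44.671, x_land=48.394, impact vy=-29.890
  bounce: vy ← 0.75·29.890 = 22.418
Arc 2: start y=0.000, vy=22.418 → t=4.484, apex=25.128, x_land=89.194, impact vy=-22.418
  bounce: vy ← 0.75·22.418 = 16.813
Arc 3: start y=0.000, vy=16.813 → t=3.363, apex=14.134, x_land=119.794, impact vy=-16.813
  bounce: vy ← 0.75·16.813 = 12.610
Arc 4: start y=0.000, vy=12.610 → t=2.522, apex=7.951, x_land=142.744, impact vy=-12.610
  bounce: vy ← 0.75·12.610 = 9.457
Arc 5: start y=0.000, vy=9.457 → t=1.891, apex=4.472, x_land=159.957, impact vy=-9.457
  bounce: vy ← 0.75·9.457 = 7.093
Arc 6: start y=0.000, vy=7.093 → t=1.419, apex=2.516, x_land=172.866, impact vy=-7.093
  bounce: vy ← 0.75·7.093 = 5.320
Arc 7: start y=0.000, vy=5.320 → t=1.064, apex=1.415, x_land=182.548, impact vy=-5.320
  bounce: vy ← 0.75·5.320 = 3.990

1 5.318 44.671 48.394
2 4.484 25.128 89.194
3 3.363 14.134 119.794
4 2.522 7.951 142.744
5 1.891 4.472 159.957
6 1.419 2.516 172.866
7 1.064 1.415 182.548
final: 182.548 3.990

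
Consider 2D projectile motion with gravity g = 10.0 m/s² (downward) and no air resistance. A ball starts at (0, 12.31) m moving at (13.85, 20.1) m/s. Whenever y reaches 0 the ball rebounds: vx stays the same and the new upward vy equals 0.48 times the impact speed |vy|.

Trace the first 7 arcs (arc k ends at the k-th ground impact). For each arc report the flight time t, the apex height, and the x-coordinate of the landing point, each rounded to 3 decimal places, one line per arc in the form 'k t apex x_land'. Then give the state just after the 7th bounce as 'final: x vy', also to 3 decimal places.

1 4.560 32.511 63.155
2 2.448 7.490 97.059
3 1.175 1.726 113.332
4 0.564 0.398 121.144
5 0.271 0.092 124.893
6 0.130 0.021 126.693
7 0.062 0.005 127.557
final: 127.557 0.150

Arc 1: start y=12.310, vy=20.100 → t=4.560, apex=32.511, x_land=63.155, impact vy=-25.499
  bounce: vy ← 0.48·25.499 = 12.240
Arc 2: start y=0.000, vy=12.240 → t=2.448, apex=7.490, x_land=97.059, impact vy=-12.240
  bounce: vy ← 0.48·12.240 = 5.875
Arc 3: start y=0.000, vy=5.875 → t=1.175, apex=1.726, x_land=113.332, impact vy=-5.875
  bounce: vy ← 0.48·5.875 = 2.820
Arc 4: start y=0.000, vy=2.820 → t=0.564, apex=0.398, x_land=121.144, impact vy=-2.820
  bounce: vy ← 0.48·2.820 = 1.354
Arc 5: start y=0.000, vy=1.354 → t=0.271, apex=0.092, x_land=124.893, impact vy=-1.354
  bounce: vy ← 0.48·1.354 = 0.650
Arc 6: start y=0.000, vy=0.650 → t=0.130, apex=0.021, x_land=126.693, impact vy=-0.650
  bounce: vy ← 0.48·0.650 = 0.312
Arc 7: start y=0.000, vy=0.312 → t=0.062, apex=0.005, x_land=127.557, impact vy=-0.312
  bounce: vy ← 0.48·0.312 = 0.150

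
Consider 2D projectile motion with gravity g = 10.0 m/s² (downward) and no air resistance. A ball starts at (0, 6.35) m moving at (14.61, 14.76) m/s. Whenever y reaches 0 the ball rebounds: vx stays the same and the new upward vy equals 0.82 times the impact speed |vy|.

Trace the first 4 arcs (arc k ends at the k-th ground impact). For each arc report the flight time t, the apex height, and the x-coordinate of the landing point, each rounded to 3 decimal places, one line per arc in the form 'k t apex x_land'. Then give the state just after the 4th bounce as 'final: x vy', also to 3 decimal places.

Arc 1: start y=6.350, vy=14.760 → t=3.333, apex=17.243, x_land=48.696, impact vy=-18.570
  bounce: vy ← 0.82·18.570 = 15.228
Arc 2: start y=0.000, vy=15.228 → t=3.046, apex=11.594, x_land=93.191, impact vy=-15.228
  bounce: vy ← 0.82·15.228 = 12.487
Arc 3: start y=0.000, vy=12.487 → t=2.497, apex=7.796, x_land=129.677, impact vy=-12.487
  bounce: vy ← 0.82·12.487 = 10.239
Arc 4: start y=0.000, vy=10.239 → t=2.048, apex=5.242, x_land=159.596, impact vy=-10.239
  bounce: vy ← 0.82·10.239 = 8.396

1 3.333 17.243 48.696
2 3.046 11.594 93.191
3 2.497 7.796 129.677
4 2.048 5.242 159.596
final: 159.596 8.396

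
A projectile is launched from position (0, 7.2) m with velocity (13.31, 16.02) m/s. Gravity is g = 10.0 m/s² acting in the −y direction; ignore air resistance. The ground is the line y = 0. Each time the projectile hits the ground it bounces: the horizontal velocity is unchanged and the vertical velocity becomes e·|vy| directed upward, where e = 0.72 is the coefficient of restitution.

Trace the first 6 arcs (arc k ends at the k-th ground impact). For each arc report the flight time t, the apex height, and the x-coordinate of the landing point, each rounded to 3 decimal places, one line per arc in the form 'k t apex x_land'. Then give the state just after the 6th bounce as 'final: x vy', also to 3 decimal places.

Arc 1: start y=7.200, vy=16.020 → t=3.604, apex=20.032, x_land=47.964, impact vy=-20.016
  bounce: vy ← 0.72·20.016 = 14.412
Arc 2: start y=0.000, vy=14.412 → t=2.882, apex=10.385, x_land=86.327, impact vy=-14.412
  bounce: vy ← 0.72·14.412 = 10.376
Arc 3: start y=0.000, vy=10.376 → t=2.075, apex=5.383, x_land=113.949, impact vy=-10.376
  bounce: vy ← 0.72·10.376 = 7.471
Arc 4: start y=0.000, vy=7.471 → t=1.494, apex=2.791, x_land=133.837, impact vy=-7.471
  bounce: vy ← 0.72·7.471 = 5.379
Arc 5: start y=0.000, vy=5.379 → t=1.076, apex=1.447, x_land=148.156, impact vy=-5.379
  bounce: vy ← 0.72·5.379 = 3.873
Arc 6: start y=0.000, vy=3.873 → t=0.775, apex=0.750, x_land=158.466, impact vy=-3.873
  bounce: vy ← 0.72·3.873 = 2.789

1 3.604 20.032 47.964
2 2.882 10.385 86.327
3 2.075 5.383 113.949
4 1.494 2.791 133.837
5 1.076 1.447 148.156
6 0.775 0.750 158.466
final: 158.466 2.789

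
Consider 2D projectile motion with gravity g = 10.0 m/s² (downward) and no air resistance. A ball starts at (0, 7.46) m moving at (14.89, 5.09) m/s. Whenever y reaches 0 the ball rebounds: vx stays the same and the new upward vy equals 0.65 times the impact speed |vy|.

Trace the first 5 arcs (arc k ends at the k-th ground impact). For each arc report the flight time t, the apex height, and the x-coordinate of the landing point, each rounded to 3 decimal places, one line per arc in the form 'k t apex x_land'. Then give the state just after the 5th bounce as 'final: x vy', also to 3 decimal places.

1 1.832 8.755 27.283
2 1.720 3.699 52.898
3 1.118 1.563 69.547
4 0.727 0.660 80.369
5 0.472 0.279 87.404
final: 87.404 1.535

Arc 1: start y=7.460, vy=5.090 → t=1.832, apex=8.755, x_land=27.283, impact vy=-13.233
  bounce: vy ← 0.65·13.233 = 8.601
Arc 2: start y=0.000, vy=8.601 → t=1.720, apex=3.699, x_land=52.898, impact vy=-8.601
  bounce: vy ← 0.65·8.601 = 5.591
Arc 3: start y=0.000, vy=5.591 → t=1.118, apex=1.563, x_land=69.547, impact vy=-5.591
  bounce: vy ← 0.65·5.591 = 3.634
Arc 4: start y=0.000, vy=3.634 → t=0.727, apex=0.660, x_land=80.369, impact vy=-3.634
  bounce: vy ← 0.65·3.634 = 2.362
Arc 5: start y=0.000, vy=2.362 → t=0.472, apex=0.279, x_land=87.404, impact vy=-2.362
  bounce: vy ← 0.65·2.362 = 1.535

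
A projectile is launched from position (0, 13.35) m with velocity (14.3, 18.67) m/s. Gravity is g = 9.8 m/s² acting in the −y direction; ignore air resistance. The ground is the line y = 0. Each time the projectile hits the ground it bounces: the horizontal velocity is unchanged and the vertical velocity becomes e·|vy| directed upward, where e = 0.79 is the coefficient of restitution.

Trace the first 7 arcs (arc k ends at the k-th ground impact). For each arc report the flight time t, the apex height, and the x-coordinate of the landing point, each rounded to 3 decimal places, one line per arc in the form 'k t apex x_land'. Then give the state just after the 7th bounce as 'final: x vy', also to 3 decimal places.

1 4.426 31.134 63.289
2 3.983 19.431 120.241
3 3.146 12.127 165.234
4 2.486 7.568 200.778
5 1.964 4.723 228.858
6 1.551 2.948 251.041
7 1.225 1.840 268.566
final: 268.566 4.744

Arc 1: start y=13.350, vy=18.670 → t=4.426, apex=31.134, x_land=63.289, impact vy=-24.703
  bounce: vy ← 0.79·24.703 = 19.515
Arc 2: start y=0.000, vy=19.515 → t=3.983, apex=19.431, x_land=120.241, impact vy=-19.515
  bounce: vy ← 0.79·19.515 = 15.417
Arc 3: start y=0.000, vy=15.417 → t=3.146, apex=12.127, x_land=165.234, impact vy=-15.417
  bounce: vy ← 0.79·15.417 = 12.179
Arc 4: start y=0.000, vy=12.179 → t=2.486, apex=7.568, x_land=200.778, impact vy=-12.179
  bounce: vy ← 0.79·12.179 = 9.622
Arc 5: start y=0.000, vy=9.622 → t=1.964, apex=4.723, x_land=228.858, impact vy=-9.622
  bounce: vy ← 0.79·9.622 = 7.601
Arc 6: start y=0.000, vy=7.601 → t=1.551, apex=2.948, x_land=251.041, impact vy=-7.601
  bounce: vy ← 0.79·7.601 = 6.005
Arc 7: start y=0.000, vy=6.005 → t=1.225, apex=1.840, x_land=268.566, impact vy=-6.005
  bounce: vy ← 0.79·6.005 = 4.744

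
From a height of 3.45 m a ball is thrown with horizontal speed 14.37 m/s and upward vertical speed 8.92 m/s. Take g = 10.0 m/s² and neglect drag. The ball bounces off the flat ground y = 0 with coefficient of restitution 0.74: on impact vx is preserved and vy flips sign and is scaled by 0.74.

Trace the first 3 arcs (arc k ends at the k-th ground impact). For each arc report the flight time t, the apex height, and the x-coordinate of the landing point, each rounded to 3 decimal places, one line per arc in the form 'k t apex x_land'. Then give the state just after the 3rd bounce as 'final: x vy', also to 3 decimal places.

1 2.111 7.428 30.333
2 1.804 4.068 56.256
3 1.335 2.227 75.439
final: 75.439 4.939

Arc 1: start y=3.450, vy=8.920 → t=2.111, apex=7.428, x_land=30.333, impact vy=-12.189
  bounce: vy ← 0.74·12.189 = 9.020
Arc 2: start y=0.000, vy=9.020 → t=1.804, apex=4.068, x_land=56.256, impact vy=-9.020
  bounce: vy ← 0.74·9.020 = 6.675
Arc 3: start y=0.000, vy=6.675 → t=1.335, apex=2.227, x_land=75.439, impact vy=-6.675
  bounce: vy ← 0.74·6.675 = 4.939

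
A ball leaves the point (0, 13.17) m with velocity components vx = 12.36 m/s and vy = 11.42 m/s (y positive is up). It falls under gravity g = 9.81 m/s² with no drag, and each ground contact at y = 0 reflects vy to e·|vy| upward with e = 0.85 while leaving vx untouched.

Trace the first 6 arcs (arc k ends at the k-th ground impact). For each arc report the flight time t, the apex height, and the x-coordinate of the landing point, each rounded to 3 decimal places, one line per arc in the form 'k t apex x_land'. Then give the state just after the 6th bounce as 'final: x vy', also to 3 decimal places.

Arc 1: start y=13.170, vy=11.420 → t=3.174, apex=19.817, x_land=39.232, impact vy=-19.718
  bounce: vy ← 0.85·19.718 = 16.761
Arc 2: start y=0.000, vy=16.761 → t=3.417, apex=14.318, x_land=81.467, impact vy=-16.761
  bounce: vy ← 0.85·16.761 = 14.246
Arc 3: start y=0.000, vy=14.246 → t=2.904, apex=10.345, x_land=117.366, impact vy=-14.246
  bounce: vy ← 0.85·14.246 = 12.110
Arc 4: start y=0.000, vy=12.110 → t=2.469, apex=7.474, x_land=147.881, impact vy=-12.110
  bounce: vy ← 0.85·12.110 = 10.293
Arc 5: start y=0.000, vy=10.293 → t=2.098, apex=5.400, x_land=173.818, impact vy=-10.293
  bounce: vy ← 0.85·10.293 = 8.749
Arc 6: start y=0.000, vy=8.749 → t=1.784, apex=3.901, x_land=195.865, impact vy=-8.749
  bounce: vy ← 0.85·8.749 = 7.437

1 3.174 19.817 39.232
2 3.417 14.318 81.467
3 2.904 10.345 117.366
4 2.469 7.474 147.881
5 2.098 5.400 173.818
6 1.784 3.901 195.865
final: 195.865 7.437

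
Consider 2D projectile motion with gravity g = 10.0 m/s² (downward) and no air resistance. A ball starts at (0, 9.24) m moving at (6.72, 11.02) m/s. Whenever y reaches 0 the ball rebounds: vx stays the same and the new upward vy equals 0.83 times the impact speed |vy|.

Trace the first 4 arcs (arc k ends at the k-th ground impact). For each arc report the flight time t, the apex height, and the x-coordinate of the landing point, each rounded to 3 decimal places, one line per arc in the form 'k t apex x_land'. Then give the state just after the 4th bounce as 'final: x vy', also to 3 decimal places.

Arc 1: start y=9.240, vy=11.020 → t=2.852, apex=15.312, x_land=19.165, impact vy=-17.500
  bounce: vy ← 0.83·17.500 = 14.525
Arc 2: start y=0.000, vy=14.525 → t=2.905, apex=10.548, x_land=38.687, impact vy=-14.525
  bounce: vy ← 0.83·14.525 = 12.056
Arc 3: start y=0.000, vy=12.056 → t=2.411, apex=7.267, x_land=54.889, impact vy=-12.056
  bounce: vy ← 0.83·12.056 = 10.006
Arc 4: start y=0.000, vy=10.006 → t=2.001, apex=5.006, x_land=68.337, impact vy=-10.006
  bounce: vy ← 0.83·10.006 = 8.305

1 2.852 15.312 19.165
2 2.905 10.548 38.687
3 2.411 7.267 54.889
4 2.001 5.006 68.337
final: 68.337 8.305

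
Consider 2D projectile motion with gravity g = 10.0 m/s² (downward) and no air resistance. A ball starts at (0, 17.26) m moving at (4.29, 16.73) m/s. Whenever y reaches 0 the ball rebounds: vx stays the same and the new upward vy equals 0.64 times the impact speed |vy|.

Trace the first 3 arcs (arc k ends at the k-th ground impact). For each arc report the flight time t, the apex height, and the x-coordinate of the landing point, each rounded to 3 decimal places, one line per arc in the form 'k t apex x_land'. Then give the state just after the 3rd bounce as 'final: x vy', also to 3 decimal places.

1 4.173 31.255 17.903
2 3.200 12.802 31.632
3 2.048 5.244 40.419
final: 40.419 6.554

Arc 1: start y=17.260, vy=16.730 → t=4.173, apex=31.255, x_land=17.903, impact vy=-25.002
  bounce: vy ← 0.64·25.002 = 16.001
Arc 2: start y=0.000, vy=16.001 → t=3.200, apex=12.802, x_land=31.632, impact vy=-16.001
  bounce: vy ← 0.64·16.001 = 10.241
Arc 3: start y=0.000, vy=10.241 → t=2.048, apex=5.244, x_land=40.419, impact vy=-10.241
  bounce: vy ← 0.64·10.241 = 6.554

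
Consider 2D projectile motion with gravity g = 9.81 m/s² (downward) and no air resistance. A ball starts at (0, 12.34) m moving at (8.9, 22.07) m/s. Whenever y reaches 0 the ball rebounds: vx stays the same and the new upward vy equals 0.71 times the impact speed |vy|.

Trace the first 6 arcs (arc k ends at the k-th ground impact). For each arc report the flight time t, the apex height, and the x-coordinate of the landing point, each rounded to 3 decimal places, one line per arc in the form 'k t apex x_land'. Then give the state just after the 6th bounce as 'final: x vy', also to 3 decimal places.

Arc 1: start y=12.340, vy=22.070 → t=5.002, apex=37.166, x_land=44.521, impact vy=-27.004
  bounce: vy ← 0.71·27.004 = 19.173
Arc 2: start y=0.000, vy=19.173 → t=3.909, apex=18.735, x_land=79.310, impact vy=-19.173
  bounce: vy ← 0.71·19.173 = 13.613
Arc 3: start y=0.000, vy=13.613 → t=2.775, apex=9.444, x_land=104.009, impact vy=-13.613
  bounce: vy ← 0.71·13.613 = 9.665
Arc 4: start y=0.000, vy=9.665 → t=1.970, apex=4.761, x_land=121.546, impact vy=-9.665
  bounce: vy ← 0.71·9.665 = 6.862
Arc 5: start y=0.000, vy=6.862 → t=1.399, apex=2.400, x_land=133.997, impact vy=-6.862
  bounce: vy ← 0.71·6.862 = 4.872
Arc 6: start y=0.000, vy=4.872 → t=0.993, apex=1.210, x_land=142.837, impact vy=-4.872
  bounce: vy ← 0.71·4.872 = 3.459

1 5.002 37.166 44.521
2 3.909 18.735 79.310
3 2.775 9.444 104.009
4 1.970 4.761 121.546
5 1.399 2.400 133.997
6 0.993 1.210 142.837
final: 142.837 3.459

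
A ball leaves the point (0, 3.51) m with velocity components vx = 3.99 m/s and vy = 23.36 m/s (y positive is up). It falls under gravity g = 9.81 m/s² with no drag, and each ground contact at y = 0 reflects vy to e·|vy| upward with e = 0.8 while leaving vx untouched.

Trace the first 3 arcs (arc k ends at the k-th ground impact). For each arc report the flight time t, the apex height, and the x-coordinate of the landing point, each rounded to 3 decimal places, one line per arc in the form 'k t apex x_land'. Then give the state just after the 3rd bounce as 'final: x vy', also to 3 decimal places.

Arc 1: start y=3.510, vy=23.360 → t=4.908, apex=31.323, x_land=19.584, impact vy=-24.790
  bounce: vy ← 0.8·24.790 = 19.832
Arc 2: start y=0.000, vy=19.832 → t=4.043, apex=20.047, x_land=35.717, impact vy=-19.832
  bounce: vy ← 0.8·19.832 = 15.866
Arc 3: start y=0.000, vy=15.866 → t=3.235, apex=12.830, x_land=48.623, impact vy=-15.866
  bounce: vy ← 0.8·15.866 = 12.693

1 4.908 31.323 19.584
2 4.043 20.047 35.717
3 3.235 12.830 48.623
final: 48.623 12.693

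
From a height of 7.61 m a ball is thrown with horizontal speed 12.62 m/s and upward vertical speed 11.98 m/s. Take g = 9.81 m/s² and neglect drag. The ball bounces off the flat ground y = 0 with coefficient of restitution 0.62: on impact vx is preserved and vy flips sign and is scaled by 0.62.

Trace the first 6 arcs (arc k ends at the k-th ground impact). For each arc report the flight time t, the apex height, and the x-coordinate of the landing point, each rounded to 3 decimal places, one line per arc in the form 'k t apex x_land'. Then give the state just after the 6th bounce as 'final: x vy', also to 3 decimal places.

Arc 1: start y=7.610, vy=11.980 → t=2.966, apex=14.925, x_land=37.425, impact vy=-17.112
  bounce: vy ← 0.62·17.112 = 10.610
Arc 2: start y=0.000, vy=10.610 → t=2.163, apex=5.737, x_land=64.723, impact vy=-10.610
  bounce: vy ← 0.62·10.610 = 6.578
Arc 3: start y=0.000, vy=6.578 → t=1.341, apex=2.205, x_land=81.647, impact vy=-6.578
  bounce: vy ← 0.62·6.578 = 4.078
Arc 4: start y=0.000, vy=4.078 → t=0.831, apex=0.848, x_land=92.140, impact vy=-4.078
  bounce: vy ← 0.62·4.078 = 2.529
Arc 5: start y=0.000, vy=2.529 → t=0.516, apex=0.326, x_land=98.646, impact vy=-2.529
  bounce: vy ← 0.62·2.529 = 1.568
Arc 6: start y=0.000, vy=1.568 → t=0.320, apex=0.125, x_land=102.679, impact vy=-1.568
  bounce: vy ← 0.62·1.568 = 0.972

1 2.966 14.925 37.425
2 2.163 5.737 64.723
3 1.341 2.205 81.647
4 0.831 0.848 92.140
5 0.516 0.326 98.646
6 0.320 0.125 102.679
final: 102.679 0.972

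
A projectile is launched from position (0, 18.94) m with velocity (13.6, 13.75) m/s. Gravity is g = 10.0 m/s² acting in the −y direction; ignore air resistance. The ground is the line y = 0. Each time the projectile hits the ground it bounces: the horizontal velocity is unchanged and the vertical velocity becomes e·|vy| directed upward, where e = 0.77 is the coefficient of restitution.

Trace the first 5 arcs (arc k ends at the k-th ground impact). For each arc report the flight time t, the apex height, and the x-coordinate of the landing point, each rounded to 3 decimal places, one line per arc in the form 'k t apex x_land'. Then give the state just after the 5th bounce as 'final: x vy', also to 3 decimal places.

1 3.758 28.393 51.109
2 3.670 16.834 101.018
3 2.826 9.981 139.448
4 2.176 5.918 169.039
5 1.675 3.509 191.824
final: 191.824 6.450

Arc 1: start y=18.940, vy=13.750 → t=3.758, apex=28.393, x_land=51.109, impact vy=-23.830
  bounce: vy ← 0.77·23.830 = 18.349
Arc 2: start y=0.000, vy=18.349 → t=3.670, apex=16.834, x_land=101.018, impact vy=-18.349
  bounce: vy ← 0.77·18.349 = 14.129
Arc 3: start y=0.000, vy=14.129 → t=2.826, apex=9.981, x_land=139.448, impact vy=-14.129
  bounce: vy ← 0.77·14.129 = 10.879
Arc 4: start y=0.000, vy=10.879 → t=2.176, apex=5.918, x_land=169.039, impact vy=-10.879
  bounce: vy ← 0.77·10.879 = 8.377
Arc 5: start y=0.000, vy=8.377 → t=1.675, apex=3.509, x_land=191.824, impact vy=-8.377
  bounce: vy ← 0.77·8.377 = 6.450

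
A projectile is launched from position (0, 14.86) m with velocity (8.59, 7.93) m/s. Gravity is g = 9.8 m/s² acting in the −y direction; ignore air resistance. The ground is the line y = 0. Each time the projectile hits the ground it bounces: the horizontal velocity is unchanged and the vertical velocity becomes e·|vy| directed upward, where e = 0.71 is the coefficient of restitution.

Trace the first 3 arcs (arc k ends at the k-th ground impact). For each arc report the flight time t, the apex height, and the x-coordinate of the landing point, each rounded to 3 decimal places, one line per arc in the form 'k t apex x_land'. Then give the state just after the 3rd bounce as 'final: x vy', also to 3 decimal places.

Arc 1: start y=14.860, vy=7.930 → t=2.729, apex=18.068, x_land=23.446, impact vy=-18.819
  bounce: vy ← 0.71·18.819 = 13.361
Arc 2: start y=0.000, vy=13.361 → t=2.727, apex=9.108, x_land=46.869, impact vy=-13.361
  bounce: vy ← 0.71·13.361 = 9.486
Arc 3: start y=0.000, vy=9.486 → t=1.936, apex=4.591, x_land=63.499, impact vy=-9.486
  bounce: vy ← 0.71·9.486 = 6.735

1 2.729 18.068 23.446
2 2.727 9.108 46.869
3 1.936 4.591 63.499
final: 63.499 6.735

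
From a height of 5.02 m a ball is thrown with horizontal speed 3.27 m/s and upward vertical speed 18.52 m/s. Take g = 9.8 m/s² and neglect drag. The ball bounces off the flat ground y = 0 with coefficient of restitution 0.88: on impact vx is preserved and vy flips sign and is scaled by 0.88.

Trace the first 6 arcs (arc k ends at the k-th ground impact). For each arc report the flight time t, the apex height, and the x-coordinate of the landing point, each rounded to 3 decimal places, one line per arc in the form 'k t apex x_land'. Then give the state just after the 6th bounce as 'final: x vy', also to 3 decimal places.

1 4.034 22.520 13.190
2 3.773 17.439 25.528
3 3.320 13.505 36.385
4 2.922 10.458 45.940
5 2.571 8.099 54.348
6 2.263 6.272 61.747
final: 61.747 9.757

Arc 1: start y=5.020, vy=18.520 → t=4.034, apex=22.520, x_land=13.190, impact vy=-21.009
  bounce: vy ← 0.88·21.009 = 18.488
Arc 2: start y=0.000, vy=18.488 → t=3.773, apex=17.439, x_land=25.528, impact vy=-18.488
  bounce: vy ← 0.88·18.488 = 16.269
Arc 3: start y=0.000, vy=16.269 → t=3.320, apex=13.505, x_land=36.385, impact vy=-16.269
  bounce: vy ← 0.88·16.269 = 14.317
Arc 4: start y=0.000, vy=14.317 → t=2.922, apex=10.458, x_land=45.940, impact vy=-14.317
  bounce: vy ← 0.88·14.317 = 12.599
Arc 5: start y=0.000, vy=12.599 → t=2.571, apex=8.099, x_land=54.348, impact vy=-12.599
  bounce: vy ← 0.88·12.599 = 11.087
Arc 6: start y=0.000, vy=11.087 → t=2.263, apex=6.272, x_land=61.747, impact vy=-11.087
  bounce: vy ← 0.88·11.087 = 9.757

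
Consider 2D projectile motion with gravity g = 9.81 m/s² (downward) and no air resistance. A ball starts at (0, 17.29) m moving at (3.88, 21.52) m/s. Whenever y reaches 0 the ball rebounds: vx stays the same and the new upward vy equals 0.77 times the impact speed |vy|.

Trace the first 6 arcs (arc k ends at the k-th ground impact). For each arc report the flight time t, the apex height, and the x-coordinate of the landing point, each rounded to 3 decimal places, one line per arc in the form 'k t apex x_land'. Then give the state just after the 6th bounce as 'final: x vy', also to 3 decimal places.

1 5.081 40.894 19.715
2 4.447 24.246 36.968
3 3.424 14.375 50.252
4 2.636 8.523 60.482
5 2.030 5.053 68.358
6 1.563 2.996 74.423
final: 74.423 5.904

Arc 1: start y=17.290, vy=21.520 → t=5.081, apex=40.894, x_land=19.715, impact vy=-28.326
  bounce: vy ← 0.77·28.326 = 21.811
Arc 2: start y=0.000, vy=21.811 → t=4.447, apex=24.246, x_land=36.968, impact vy=-21.811
  bounce: vy ← 0.77·21.811 = 16.794
Arc 3: start y=0.000, vy=16.794 → t=3.424, apex=14.375, x_land=50.252, impact vy=-16.794
  bounce: vy ← 0.77·16.794 = 12.932
Arc 4: start y=0.000, vy=12.932 → t=2.636, apex=8.523, x_land=60.482, impact vy=-12.932
  bounce: vy ← 0.77·12.932 = 9.957
Arc 5: start y=0.000, vy=9.957 → t=2.030, apex=5.053, x_land=68.358, impact vy=-9.957
  bounce: vy ← 0.77·9.957 = 7.667
Arc 6: start y=0.000, vy=7.667 → t=1.563, apex=2.996, x_land=74.423, impact vy=-7.667
  bounce: vy ← 0.77·7.667 = 5.904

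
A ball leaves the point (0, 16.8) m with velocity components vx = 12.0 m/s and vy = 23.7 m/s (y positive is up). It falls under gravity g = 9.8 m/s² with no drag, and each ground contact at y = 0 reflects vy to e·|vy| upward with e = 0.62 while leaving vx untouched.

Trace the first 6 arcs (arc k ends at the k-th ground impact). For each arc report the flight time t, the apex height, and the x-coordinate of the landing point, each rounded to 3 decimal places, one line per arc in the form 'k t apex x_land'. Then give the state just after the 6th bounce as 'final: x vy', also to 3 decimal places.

Arc 1: start y=16.800, vy=23.700 → t=5.464, apex=45.458, x_land=65.570, impact vy=-29.849
  bounce: vy ← 0.62·29.849 = 18.506
Arc 2: start y=0.000, vy=18.506 → t=3.777, apex=17.474, x_land=110.892, impact vy=-18.506
  bounce: vy ← 0.62·18.506 = 11.474
Arc 3: start y=0.000, vy=11.474 → t=2.342, apex=6.717, x_land=138.992, impact vy=-11.474
  bounce: vy ← 0.62·11.474 = 7.114
Arc 4: start y=0.000, vy=7.114 → t=1.452, apex=2.582, x_land=156.414, impact vy=-7.114
  bounce: vy ← 0.62·7.114 = 4.411
Arc 5: start y=0.000, vy=4.411 → t=0.900, apex=0.993, x_land=167.215, impact vy=-4.411
  bounce: vy ← 0.62·4.411 = 2.735
Arc 6: start y=0.000, vy=2.735 → t=0.558, apex=0.382, x_land=173.912, impact vy=-2.735
  bounce: vy ← 0.62·2.735 = 1.695

1 5.464 45.458 65.570
2 3.777 17.474 110.892
3 2.342 6.717 138.992
4 1.452 2.582 156.414
5 0.900 0.993 167.215
6 0.558 0.382 173.912
final: 173.912 1.695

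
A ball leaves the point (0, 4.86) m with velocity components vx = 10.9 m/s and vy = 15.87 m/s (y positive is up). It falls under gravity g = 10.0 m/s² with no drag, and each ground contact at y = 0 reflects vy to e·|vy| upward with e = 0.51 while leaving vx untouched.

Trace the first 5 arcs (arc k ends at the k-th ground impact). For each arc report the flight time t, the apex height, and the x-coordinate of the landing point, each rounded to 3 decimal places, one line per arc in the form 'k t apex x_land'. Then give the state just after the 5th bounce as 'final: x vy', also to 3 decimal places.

Arc 1: start y=4.860, vy=15.870 → t=3.455, apex=17.453, x_land=37.663, impact vy=-18.683
  bounce: vy ← 0.51·18.683 = 9.528
Arc 2: start y=0.000, vy=9.528 → t=1.906, apex=4.539, x_land=58.435, impact vy=-9.528
  bounce: vy ← 0.51·9.528 = 4.859
Arc 3: start y=0.000, vy=4.859 → t=0.972, apex=1.181, x_land=69.028, impact vy=-4.859
  bounce: vy ← 0.51·4.859 = 2.478
Arc 4: start y=0.000, vy=2.478 → t=0.496, apex=0.307, x_land=74.431, impact vy=-2.478
  bounce: vy ← 0.51·2.478 = 1.264
Arc 5: start y=0.000, vy=1.264 → t=0.253, apex=0.080, x_land=77.186, impact vy=-1.264
  bounce: vy ← 0.51·1.264 = 0.645

1 3.455 17.453 37.663
2 1.906 4.539 58.435
3 0.972 1.181 69.028
4 0.496 0.307 74.431
5 0.253 0.080 77.186
final: 77.186 0.645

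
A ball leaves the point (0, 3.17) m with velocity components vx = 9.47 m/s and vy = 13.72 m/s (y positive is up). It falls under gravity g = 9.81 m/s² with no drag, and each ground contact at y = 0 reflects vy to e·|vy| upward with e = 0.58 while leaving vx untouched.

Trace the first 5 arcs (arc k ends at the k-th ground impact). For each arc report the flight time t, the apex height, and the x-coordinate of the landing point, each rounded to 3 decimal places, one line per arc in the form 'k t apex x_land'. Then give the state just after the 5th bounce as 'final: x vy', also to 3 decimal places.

Arc 1: start y=3.170, vy=13.720 → t=3.012, apex=12.764, x_land=28.521, impact vy=-15.825
  bounce: vy ← 0.58·15.825 = 9.179
Arc 2: start y=0.000, vy=9.179 → t=1.871, apex=4.294, x_land=46.242, impact vy=-9.179
  bounce: vy ← 0.58·9.179 = 5.324
Arc 3: start y=0.000, vy=5.324 → t=1.085, apex=1.444, x_land=56.520, impact vy=-5.324
  bounce: vy ← 0.58·5.324 = 3.088
Arc 4: start y=0.000, vy=3.088 → t=0.629, apex=0.486, x_land=62.481, impact vy=-3.088
  bounce: vy ← 0.58·3.088 = 1.791
Arc 5: start y=0.000, vy=1.791 → t=0.365, apex=0.163, x_land=65.939, impact vy=-1.791
  bounce: vy ← 0.58·1.791 = 1.039

1 3.012 12.764 28.521
2 1.871 4.294 46.242
3 1.085 1.444 56.520
4 0.629 0.486 62.481
5 0.365 0.163 65.939
final: 65.939 1.039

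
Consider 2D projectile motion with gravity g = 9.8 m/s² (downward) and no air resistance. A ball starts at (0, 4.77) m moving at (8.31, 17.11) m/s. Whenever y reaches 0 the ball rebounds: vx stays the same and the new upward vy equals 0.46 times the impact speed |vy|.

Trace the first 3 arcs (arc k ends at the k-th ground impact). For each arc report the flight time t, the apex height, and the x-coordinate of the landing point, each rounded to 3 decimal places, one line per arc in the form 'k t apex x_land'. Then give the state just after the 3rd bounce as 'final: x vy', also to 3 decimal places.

1 3.751 19.706 31.174
2 1.845 4.170 46.505
3 0.849 0.882 53.558
final: 53.558 1.913

Arc 1: start y=4.770, vy=17.110 → t=3.751, apex=19.706, x_land=31.174, impact vy=-19.653
  bounce: vy ← 0.46·19.653 = 9.040
Arc 2: start y=0.000, vy=9.040 → t=1.845, apex=4.170, x_land=46.505, impact vy=-9.040
  bounce: vy ← 0.46·9.040 = 4.159
Arc 3: start y=0.000, vy=4.159 → t=0.849, apex=0.882, x_land=53.558, impact vy=-4.159
  bounce: vy ← 0.46·4.159 = 1.913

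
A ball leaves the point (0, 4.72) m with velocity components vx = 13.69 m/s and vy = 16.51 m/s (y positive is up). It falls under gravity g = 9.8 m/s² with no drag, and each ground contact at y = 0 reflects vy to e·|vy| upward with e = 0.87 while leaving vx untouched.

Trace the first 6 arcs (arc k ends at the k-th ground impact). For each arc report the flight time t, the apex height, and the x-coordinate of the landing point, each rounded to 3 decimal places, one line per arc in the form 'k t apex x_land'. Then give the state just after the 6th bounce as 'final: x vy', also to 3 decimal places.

Arc 1: start y=4.720, vy=16.510 → t=3.634, apex=18.627, x_land=49.755, impact vy=-19.107
  bounce: vy ← 0.87·19.107 = 16.623
Arc 2: start y=0.000, vy=16.623 → t=3.393, apex=14.099, x_land=96.199, impact vy=-16.623
  bounce: vy ← 0.87·16.623 = 14.462
Arc 3: start y=0.000, vy=14.462 → t=2.952, apex=10.671, x_land=136.605, impact vy=-14.462
  bounce: vy ← 0.87·14.462 = 12.582
Arc 4: start y=0.000, vy=12.582 → t=2.568, apex=8.077, x_land=171.759, impact vy=-12.582
  bounce: vy ← 0.87·12.582 = 10.947
Arc 5: start y=0.000, vy=10.947 → t=2.234, apex=6.114, x_land=202.342, impact vy=-10.947
  bounce: vy ← 0.87·10.947 = 9.524
Arc 6: start y=0.000, vy=9.524 → t=1.944, apex=4.627, x_land=228.949, impact vy=-9.524
  bounce: vy ← 0.87·9.524 = 8.285

1 3.634 18.627 49.755
2 3.393 14.099 96.199
3 2.952 10.671 136.605
4 2.568 8.077 171.759
5 2.234 6.114 202.342
6 1.944 4.627 228.949
final: 228.949 8.285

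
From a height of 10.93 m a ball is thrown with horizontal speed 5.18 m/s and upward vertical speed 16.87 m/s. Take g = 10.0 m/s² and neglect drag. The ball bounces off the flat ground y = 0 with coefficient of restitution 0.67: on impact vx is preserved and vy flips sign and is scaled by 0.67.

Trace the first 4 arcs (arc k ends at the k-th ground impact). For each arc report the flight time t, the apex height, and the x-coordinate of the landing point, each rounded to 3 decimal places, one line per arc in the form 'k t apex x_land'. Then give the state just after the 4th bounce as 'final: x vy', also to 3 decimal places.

Arc 1: start y=10.930, vy=16.870 → t=3.930, apex=25.160, x_land=20.358, impact vy=-22.432
  bounce: vy ← 0.67·22.432 = 15.029
Arc 2: start y=0.000, vy=15.029 → t=3.006, apex=11.294, x_land=35.929, impact vy=-15.029
  bounce: vy ← 0.67·15.029 = 10.070
Arc 3: start y=0.000, vy=10.070 → t=2.014, apex=5.070, x_land=46.361, impact vy=-10.070
  bounce: vy ← 0.67·10.070 = 6.747
Arc 4: start y=0.000, vy=6.747 → t=1.349, apex=2.276, x_land=53.351, impact vy=-6.747
  bounce: vy ← 0.67·6.747 = 4.520

1 3.930 25.160 20.358
2 3.006 11.294 35.929
3 2.014 5.070 46.361
4 1.349 2.276 53.351
final: 53.351 4.520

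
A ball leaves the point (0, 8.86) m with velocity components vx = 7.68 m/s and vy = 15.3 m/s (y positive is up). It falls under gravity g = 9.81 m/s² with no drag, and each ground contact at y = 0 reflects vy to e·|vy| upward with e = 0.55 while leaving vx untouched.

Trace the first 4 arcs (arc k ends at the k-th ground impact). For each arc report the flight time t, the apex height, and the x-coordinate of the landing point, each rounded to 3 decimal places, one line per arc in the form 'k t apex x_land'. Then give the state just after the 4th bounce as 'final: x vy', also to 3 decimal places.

1 3.618 20.791 27.790
2 2.265 6.289 45.183
3 1.246 1.903 54.749
4 0.685 0.576 60.010
final: 60.010 1.848

Arc 1: start y=8.860, vy=15.300 → t=3.618, apex=20.791, x_land=27.790, impact vy=-20.197
  bounce: vy ← 0.55·20.197 = 11.108
Arc 2: start y=0.000, vy=11.108 → t=2.265, apex=6.289, x_land=45.183, impact vy=-11.108
  bounce: vy ← 0.55·11.108 = 6.110
Arc 3: start y=0.000, vy=6.110 → t=1.246, apex=1.903, x_land=54.749, impact vy=-6.110
  bounce: vy ← 0.55·6.110 = 3.360
Arc 4: start y=0.000, vy=3.360 → t=0.685, apex=0.576, x_land=60.010, impact vy=-3.360
  bounce: vy ← 0.55·3.360 = 1.848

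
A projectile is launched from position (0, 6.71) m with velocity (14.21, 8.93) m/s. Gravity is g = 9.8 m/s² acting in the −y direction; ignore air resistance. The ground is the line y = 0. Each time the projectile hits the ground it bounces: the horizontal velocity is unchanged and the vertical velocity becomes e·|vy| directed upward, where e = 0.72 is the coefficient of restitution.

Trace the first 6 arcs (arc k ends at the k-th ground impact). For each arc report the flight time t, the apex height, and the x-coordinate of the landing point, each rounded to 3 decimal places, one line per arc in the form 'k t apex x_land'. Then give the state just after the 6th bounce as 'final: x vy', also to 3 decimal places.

1 2.394 10.779 34.024
2 2.136 5.588 64.373
3 1.538 2.897 86.224
4 1.107 1.502 101.957
5 0.797 0.778 113.284
6 0.574 0.404 121.440
final: 121.440 2.025

Arc 1: start y=6.710, vy=8.930 → t=2.394, apex=10.779, x_land=34.024, impact vy=-14.535
  bounce: vy ← 0.72·14.535 = 10.465
Arc 2: start y=0.000, vy=10.465 → t=2.136, apex=5.588, x_land=64.373, impact vy=-10.465
  bounce: vy ← 0.72·10.465 = 7.535
Arc 3: start y=0.000, vy=7.535 → t=1.538, apex=2.897, x_land=86.224, impact vy=-7.535
  bounce: vy ← 0.72·7.535 = 5.425
Arc 4: start y=0.000, vy=5.425 → t=1.107, apex=1.502, x_land=101.957, impact vy=-5.425
  bounce: vy ← 0.72·5.425 = 3.906
Arc 5: start y=0.000, vy=3.906 → t=0.797, apex=0.778, x_land=113.284, impact vy=-3.906
  bounce: vy ← 0.72·3.906 = 2.812
Arc 6: start y=0.000, vy=2.812 → t=0.574, apex=0.404, x_land=121.440, impact vy=-2.812
  bounce: vy ← 0.72·2.812 = 2.025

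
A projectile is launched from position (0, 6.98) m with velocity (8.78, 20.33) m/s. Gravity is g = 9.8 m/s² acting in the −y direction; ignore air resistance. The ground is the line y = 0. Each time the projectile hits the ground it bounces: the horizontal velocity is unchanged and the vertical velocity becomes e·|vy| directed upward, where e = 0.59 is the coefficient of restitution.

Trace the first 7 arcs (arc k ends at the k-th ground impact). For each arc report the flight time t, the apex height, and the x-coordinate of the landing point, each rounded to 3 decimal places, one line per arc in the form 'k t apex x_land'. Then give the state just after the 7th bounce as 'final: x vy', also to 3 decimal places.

Arc 1: start y=6.980, vy=20.330 → t=4.468, apex=28.067, x_land=39.227, impact vy=-23.455
  bounce: vy ← 0.59·23.455 = 13.838
Arc 2: start y=0.000, vy=13.838 → t=2.824, apex=9.770, x_land=64.023, impact vy=-13.838
  bounce: vy ← 0.59·13.838 = 8.165
Arc 3: start y=0.000, vy=8.165 → t=1.666, apex=3.401, x_land=78.653, impact vy=-8.165
  bounce: vy ← 0.59·8.165 = 4.817
Arc 4: start y=0.000, vy=4.817 → t=0.983, apex=1.184, x_land=87.284, impact vy=-4.817
  bounce: vy ← 0.59·4.817 = 2.842
Arc 5: start y=0.000, vy=2.842 → t=0.580, apex=0.412, x_land=92.377, impact vy=-2.842
  bounce: vy ← 0.59·2.842 = 1.677
Arc 6: start y=0.000, vy=1.677 → t=0.342, apex=0.143, x_land=95.381, impact vy=-1.677
  bounce: vy ← 0.59·1.677 = 0.989
Arc 7: start y=0.000, vy=0.989 → t=0.202, apex=0.050, x_land=97.154, impact vy=-0.989
  bounce: vy ← 0.59·0.989 = 0.584

1 4.468 28.067 39.227
2 2.824 9.770 64.023
3 1.666 3.401 78.653
4 0.983 1.184 87.284
5 0.580 0.412 92.377
6 0.342 0.143 95.381
7 0.202 0.050 97.154
final: 97.154 0.584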